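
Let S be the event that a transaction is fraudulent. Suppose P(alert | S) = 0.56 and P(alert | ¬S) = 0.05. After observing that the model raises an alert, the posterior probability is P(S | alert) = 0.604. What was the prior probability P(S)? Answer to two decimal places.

In odds form, posterior odds = prior odds × likelihood ratio, so prior odds = posterior odds ÷ LR.
Posterior odds = 0.604/(1−0.604) = 1.5253. LR = 0.56/0.05 = 11.2000.
Prior odds = 1.5253/11.2000 = 0.1362, so P(S) = 0.1362/(1+0.1362) ≈ 0.12.

P(S) = 0.12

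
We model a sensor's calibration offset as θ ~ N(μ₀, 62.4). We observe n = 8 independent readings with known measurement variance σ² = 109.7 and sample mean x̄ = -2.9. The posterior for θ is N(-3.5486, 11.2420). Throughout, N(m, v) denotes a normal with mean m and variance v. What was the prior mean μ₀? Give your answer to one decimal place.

The posterior mean is a precision-weighted average: μ_n = (τ₀μ₀ + τ_data·x̄)/(τ₀+τ_data), with τ₀=1/σ₀² and τ_data=n/σ².
Here τ₀ = 1/62.4 = 0.016026 and τ_data = 8/109.7 = 0.072926, so τ_n = 0.088952.
Rearranging for μ₀: μ₀ = (μ_n·τ_n − τ_data·x̄)/τ₀ = (-3.5486·0.088952 − 0.072926·-2.9) / 0.016026 = -0.104170/0.016026 ≈ -6.5.

μ₀ = -6.5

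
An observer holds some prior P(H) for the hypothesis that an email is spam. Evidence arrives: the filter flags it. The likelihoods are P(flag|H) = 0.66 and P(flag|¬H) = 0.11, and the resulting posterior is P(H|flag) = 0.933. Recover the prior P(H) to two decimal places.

Bayes' rule in odds form gives O(H|E) = O(H)·[P(E|H)/P(E|¬H)], hence O(H) = O(H|E)/LR.
Posterior odds = 0.933/(1−0.933) = 13.9254. LR = 0.66/0.11 = 6.0000.
Prior odds = 13.9254/6.0000 = 2.3209, so P(H) = 2.3209/(1+2.3209) ≈ 0.70.

P(H) = 0.70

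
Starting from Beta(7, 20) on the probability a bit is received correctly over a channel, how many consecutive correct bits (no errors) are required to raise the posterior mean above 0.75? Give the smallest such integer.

k = 54

After k correct bits and 0 errors the posterior is Beta(7+k, 20), with mean (7+k)/(7+20+k).
Set (7+k)/(27+k) > 0.75 and solve: k > (0.75·27 − 7)/(1 − 0.75) = 53.000.
The smallest integer exceeding 53.000 is 54.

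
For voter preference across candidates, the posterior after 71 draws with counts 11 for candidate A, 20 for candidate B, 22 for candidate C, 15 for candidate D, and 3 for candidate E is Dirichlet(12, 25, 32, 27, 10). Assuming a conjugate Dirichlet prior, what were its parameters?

For a Dirichlet(α) prior with multinomial counts c, the posterior is Dirichlet(α + c) componentwise.
Subtract each count from the matching posterior parameter: 12−11=1, 25−20=5, 32−22=10, 27−15=12, 10−3=7.

Dirichlet(1, 5, 10, 12, 7)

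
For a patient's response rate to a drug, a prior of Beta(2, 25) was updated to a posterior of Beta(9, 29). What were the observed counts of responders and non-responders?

A Beta(α, β) prior with s successes and f failures in binomial data gives a Beta(α+s, β+f) posterior.
So s = 9 − 2 = 7 and f = 29 − 25 = 4.

7 responders and 4 non-responders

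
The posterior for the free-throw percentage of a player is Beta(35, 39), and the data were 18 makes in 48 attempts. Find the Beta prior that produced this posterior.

A Beta(a, b) prior with s successes and f failures in binomial data gives a Beta(a+s, b+f) posterior.
Subtract the data counts: 35−18=17, 39−30=9.

Beta(17, 9)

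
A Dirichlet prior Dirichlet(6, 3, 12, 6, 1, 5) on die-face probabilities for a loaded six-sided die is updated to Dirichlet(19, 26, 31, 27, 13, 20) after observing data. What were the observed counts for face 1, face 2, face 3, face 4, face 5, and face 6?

For a Dirichlet(α) prior with multinomial counts c, the posterior is Dirichlet(α + c) componentwise.
Counts are posterior − prior componentwise: 19−6=13, 26−3=23, 31−12=19, 27−6=21, 13−1=12, 20−5=15.

counts (13, 23, 19, 21, 12, 15)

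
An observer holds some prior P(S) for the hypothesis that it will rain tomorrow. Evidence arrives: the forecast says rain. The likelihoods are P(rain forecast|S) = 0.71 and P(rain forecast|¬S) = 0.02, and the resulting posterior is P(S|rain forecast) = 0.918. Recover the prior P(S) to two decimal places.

Bayes' rule in odds form gives O(S|E) = O(S)·[P(E|S)/P(E|¬S)], hence O(S) = O(S|E)/LR.
Posterior odds = 0.918/(1−0.918) = 11.1951. LR = 0.71/0.02 = 35.5000.
Prior odds = 11.1951/35.5000 = 0.3154, so P(S) = 0.3154/(1+0.3154) ≈ 0.24.

P(S) = 0.24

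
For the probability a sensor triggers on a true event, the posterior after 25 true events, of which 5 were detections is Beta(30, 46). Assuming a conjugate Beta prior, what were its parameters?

Beta is conjugate to the binomial likelihood: posterior = Beta(α+s, β+f).
Subtract the data counts: 30−5=25, 46−20=26.

Beta(25, 26)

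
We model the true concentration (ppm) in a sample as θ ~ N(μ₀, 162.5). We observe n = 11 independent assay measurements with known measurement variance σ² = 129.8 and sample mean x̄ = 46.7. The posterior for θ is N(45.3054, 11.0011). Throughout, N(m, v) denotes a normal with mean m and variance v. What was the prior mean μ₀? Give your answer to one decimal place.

With known observation variance, the Normal–Normal posterior has precision τ_n = τ₀ + n/σ² and mean μ_n = (τ₀μ₀ + (n/σ²)x̄)/τ_n.
Here τ₀ = 1/162.5 = 0.006154 and τ_data = 11/129.8 = 0.084746, so τ_n = 0.090900.
Rearranging for μ₀: μ₀ = (μ_n·τ_n − τ_data·x̄)/τ₀ = (45.3054·0.090900 − 0.084746·46.7) / 0.006154 = 0.160623/0.006154 ≈ 26.1.

μ₀ = 26.1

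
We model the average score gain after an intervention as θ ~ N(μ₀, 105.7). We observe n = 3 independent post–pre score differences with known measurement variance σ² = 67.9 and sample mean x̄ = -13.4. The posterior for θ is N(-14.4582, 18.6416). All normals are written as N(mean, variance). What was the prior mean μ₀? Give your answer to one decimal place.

μ₀ = -19.4

The posterior mean is a precision-weighted average: μ_n = (τ₀μ₀ + τ_data·x̄)/(τ₀+τ_data), with τ₀=1/σ₀² and τ_data=n/σ².
Here τ₀ = 1/105.7 = 0.009461 and τ_data = 3/67.9 = 0.044183, so τ_n = 0.053644.
Rearranging for μ₀: μ₀ = (μ_n·τ_n − τ_data·x̄)/τ₀ = (-14.4582·0.053644 − 0.044183·-13.4) / 0.009461 = -0.183543/0.009461 ≈ -19.4.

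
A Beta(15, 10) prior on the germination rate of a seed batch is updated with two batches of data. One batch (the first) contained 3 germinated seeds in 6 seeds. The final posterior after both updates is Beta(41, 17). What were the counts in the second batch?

23 germinated seeds and 4 non-germinating seeds

Sequential conjugate updates are equivalent to a single update on the pooled data, so total successes = posterior α − prior α and total failures = posterior β − prior β.
Total across both batches: 41−15=26 germinated seeds, 17−10=7 non-germinating seeds.
Subtract the first batch: 26−3=23 germinated seeds and 7−3=4 non-germinating seeds.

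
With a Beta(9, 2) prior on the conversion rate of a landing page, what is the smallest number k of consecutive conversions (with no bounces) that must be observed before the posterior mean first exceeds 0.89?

After k conversions and 0 bounces the posterior is Beta(9+k, 2), with mean (9+k)/(9+2+k).
Set (9+k)/(11+k) > 0.89 and solve: k > (0.89·11 − 9)/(1 − 0.89) = 7.182.
The smallest integer exceeding 7.182 is 8, and checking k=8: (17)/(19) = 0.8947 > 0.89.

k = 8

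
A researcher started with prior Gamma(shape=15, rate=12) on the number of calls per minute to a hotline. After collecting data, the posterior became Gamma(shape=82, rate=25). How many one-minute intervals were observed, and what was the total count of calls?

n = 13 one-minute intervals with total 67 calls

A Gamma(α, β) prior (rate parametrization) on a Poisson rate with n observations summing to S gives posterior Gamma(α+S, β+n).
Matching: Σxᵢ = 82 − 15 = 67 and n = 25 − 12 = 13.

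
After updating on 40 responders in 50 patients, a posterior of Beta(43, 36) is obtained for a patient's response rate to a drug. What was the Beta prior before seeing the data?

Beta(3, 26)

A Beta(a, b) prior with s successes and f failures in binomial data gives a Beta(a+s, b+f) posterior.
Subtract the data counts: 43−40=3, 36−10=26.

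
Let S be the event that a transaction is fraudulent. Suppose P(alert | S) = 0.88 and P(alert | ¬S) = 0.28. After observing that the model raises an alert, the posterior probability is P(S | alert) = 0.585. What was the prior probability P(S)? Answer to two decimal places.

P(S) = 0.31

Bayes' rule in odds form gives O(S|E) = O(S)·[P(E|S)/P(E|¬S)], hence O(S) = O(S|E)/LR.
Posterior odds = 0.585/(1−0.585) = 1.4096. LR = 0.88/0.28 = 3.1429.
Prior odds = 1.4096/3.1429 = 0.4485, so P(S) = 0.4485/(1+0.4485) ≈ 0.31.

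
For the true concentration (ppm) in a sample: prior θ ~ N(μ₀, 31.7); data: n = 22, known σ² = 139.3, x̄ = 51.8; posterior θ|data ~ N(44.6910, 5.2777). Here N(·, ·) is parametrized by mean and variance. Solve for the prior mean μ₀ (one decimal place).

With known observation variance, the Normal–Normal posterior has precision τ_n = τ₀ + n/σ² and mean μ_n = (τ₀μ₀ + (n/σ²)x̄)/τ_n.
Here τ₀ = 1/31.7 = 0.031546 and τ_data = 22/139.3 = 0.157933, so τ_n = 0.189479.
Rearranging for μ₀: μ₀ = (μ_n·τ_n − τ_data·x̄)/τ₀ = (44.6910·0.189479 − 0.157933·51.8) / 0.031546 = 0.287077/0.031546 ≈ 9.1.

μ₀ = 9.1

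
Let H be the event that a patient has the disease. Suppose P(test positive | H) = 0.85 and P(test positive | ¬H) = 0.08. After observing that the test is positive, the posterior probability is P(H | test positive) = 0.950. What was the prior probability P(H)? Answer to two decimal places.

In odds form, posterior odds = prior odds × likelihood ratio, so prior odds = posterior odds ÷ LR.
Posterior odds = 0.950/(1−0.950) = 19.0000. LR = 0.85/0.08 = 10.6250.
Prior odds = 19.0000/10.6250 = 1.7882, so P(H) = 1.7882/(1+1.7882) ≈ 0.64.

P(H) = 0.64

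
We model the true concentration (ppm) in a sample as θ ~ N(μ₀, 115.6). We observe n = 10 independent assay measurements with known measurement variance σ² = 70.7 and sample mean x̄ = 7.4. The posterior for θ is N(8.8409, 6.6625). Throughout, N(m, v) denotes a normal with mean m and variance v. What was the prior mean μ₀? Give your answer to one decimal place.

The posterior mean is a precision-weighted average: μ_n = (τ₀μ₀ + τ_data·x̄)/(τ₀+τ_data), with τ₀=1/σ₀² and τ_data=n/σ².
Here τ₀ = 1/115.6 = 0.008651 and τ_data = 10/70.7 = 0.141443, so τ_n = 0.150094.
Rearranging for μ₀: μ₀ = (μ_n·τ_n − τ_data·x̄)/τ₀ = (8.8409·0.150094 − 0.141443·7.4) / 0.008651 = 0.280288/0.008651 ≈ 32.4.

μ₀ = 32.4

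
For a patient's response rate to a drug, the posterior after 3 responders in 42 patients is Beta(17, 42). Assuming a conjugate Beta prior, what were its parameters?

A Beta(α, β) prior with s successes and f failures in binomial data gives a Beta(α+s, β+f) posterior.
Subtract the data counts: 17−3=14, 42−39=3.

Beta(14, 3)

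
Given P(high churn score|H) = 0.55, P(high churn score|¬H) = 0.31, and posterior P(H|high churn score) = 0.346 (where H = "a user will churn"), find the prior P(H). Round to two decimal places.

Bayes' rule in odds form gives O(H|E) = O(H)·[P(E|H)/P(E|¬H)], hence O(H) = O(H|E)/LR.
Posterior odds = 0.346/(1−0.346) = 0.5291. LR = 0.55/0.31 = 1.7742.
Prior odds = 0.5291/1.7742 = 0.2982, so P(H) = 0.2982/(1+0.2982) ≈ 0.23.

P(H) = 0.23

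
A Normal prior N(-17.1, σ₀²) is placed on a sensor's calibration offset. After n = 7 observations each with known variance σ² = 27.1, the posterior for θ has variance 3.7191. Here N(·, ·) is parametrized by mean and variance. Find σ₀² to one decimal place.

For the Normal–Normal model with known σ², precisions add: τ_n = τ₀ + n/σ².
So 1/σ₀² = 1/3.7191 − 7/27.1 = 0.268882 − 0.258303 = 0.010579.
Hence σ₀² = 1/0.010579 ≈ 94.5.

σ₀² = 94.5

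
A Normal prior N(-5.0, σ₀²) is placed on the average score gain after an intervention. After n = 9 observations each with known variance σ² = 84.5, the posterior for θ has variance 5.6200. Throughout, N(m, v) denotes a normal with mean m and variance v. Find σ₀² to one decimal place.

σ₀² = 14.0

For the Normal–Normal model with known σ², precisions add: τ_n = τ₀ + n/σ².
So 1/σ₀² = 1/5.6200 − 9/84.5 = 0.177936 − 0.106509 = 0.071427.
Hence σ₀² = 1/0.071427 ≈ 14.0.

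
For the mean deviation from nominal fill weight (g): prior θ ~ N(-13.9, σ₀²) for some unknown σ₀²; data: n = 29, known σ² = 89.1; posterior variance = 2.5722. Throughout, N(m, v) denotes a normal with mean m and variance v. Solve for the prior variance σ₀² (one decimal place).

σ₀² = 15.8

Posterior precision equals prior precision plus data precision: 1/σ_n² = 1/σ₀² + n/σ².
So 1/σ₀² = 1/2.5722 − 29/89.1 = 0.388772 − 0.325477 = 0.063295.
Hence σ₀² = 1/0.063295 ≈ 15.8.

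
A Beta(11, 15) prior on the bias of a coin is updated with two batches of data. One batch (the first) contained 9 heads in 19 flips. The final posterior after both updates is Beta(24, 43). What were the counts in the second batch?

Sequential conjugate updates are equivalent to a single update on the pooled data, so total successes = posterior α − prior α and total failures = posterior β − prior β.
Total across both batches: 24−11=13 heads, 43−15=28 tails.
Subtract the first batch: 13−9=4 heads and 28−10=18 tails.

4 heads and 18 tails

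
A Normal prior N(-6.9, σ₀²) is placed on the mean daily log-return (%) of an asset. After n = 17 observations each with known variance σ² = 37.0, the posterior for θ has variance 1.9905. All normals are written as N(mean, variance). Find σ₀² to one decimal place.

σ₀² = 23.3

For the Normal–Normal model with known σ², precisions add: τ_n = τ₀ + n/σ².
So 1/σ₀² = 1/1.9905 − 17/37.0 = 0.502386 − 0.459459 = 0.042927.
Hence σ₀² = 1/0.042927 ≈ 23.3.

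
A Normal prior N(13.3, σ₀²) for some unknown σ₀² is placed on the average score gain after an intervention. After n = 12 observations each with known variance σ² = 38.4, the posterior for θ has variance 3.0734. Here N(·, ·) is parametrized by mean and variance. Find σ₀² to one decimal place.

σ₀² = 77.7

For the Normal–Normal model with known σ², precisions add: τ_n = τ₀ + n/σ².
So 1/σ₀² = 1/3.0734 − 12/38.4 = 0.325373 − 0.312500 = 0.012873.
Hence σ₀² = 1/0.012873 ≈ 77.7.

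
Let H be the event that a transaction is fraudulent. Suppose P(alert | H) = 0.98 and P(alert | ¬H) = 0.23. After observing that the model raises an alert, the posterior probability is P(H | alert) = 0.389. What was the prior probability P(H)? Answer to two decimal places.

In odds form, posterior odds = prior odds × likelihood ratio, so prior odds = posterior odds ÷ LR.
Posterior odds = 0.389/(1−0.389) = 0.6367. LR = 0.98/0.23 = 4.2609.
Prior odds = 0.6367/4.2609 = 0.1494, so P(H) = 0.1494/(1+0.1494) ≈ 0.13.

P(H) = 0.13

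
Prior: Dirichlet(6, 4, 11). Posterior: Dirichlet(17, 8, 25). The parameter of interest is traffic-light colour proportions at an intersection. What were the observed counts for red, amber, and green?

counts (11, 4, 14)

For a Dirichlet(α) prior with multinomial counts c, the posterior is Dirichlet(α + c) componentwise.
Counts are posterior − prior componentwise: 17−6=11, 8−4=4, 25−11=14.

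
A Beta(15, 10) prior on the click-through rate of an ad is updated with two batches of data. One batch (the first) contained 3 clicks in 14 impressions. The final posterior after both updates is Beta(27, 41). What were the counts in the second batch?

9 clicks and 20 non-clicks

Because Beta–binomial updating is additive in the counts, the combined data contributed (α_post−α_prior, β_post−β_prior) successes and failures.
Total across both batches: 27−15=12 clicks, 41−10=31 non-clicks.
Subtract the first batch: 12−3=9 clicks and 31−11=20 non-clicks.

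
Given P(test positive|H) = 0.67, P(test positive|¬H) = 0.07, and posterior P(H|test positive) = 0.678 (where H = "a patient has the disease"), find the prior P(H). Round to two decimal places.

P(H) = 0.18

Bayes' rule in odds form gives O(H|E) = O(H)·[P(E|H)/P(E|¬H)], hence O(H) = O(H|E)/LR.
Posterior odds = 0.678/(1−0.678) = 2.1056. LR = 0.67/0.07 = 9.5714.
Prior odds = 2.1056/9.5714 = 0.2200, so P(H) = 0.2200/(1+0.2200) ≈ 0.18.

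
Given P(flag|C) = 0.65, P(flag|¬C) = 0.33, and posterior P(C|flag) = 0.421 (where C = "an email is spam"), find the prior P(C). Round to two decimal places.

In odds form, posterior odds = prior odds × likelihood ratio, so prior odds = posterior odds ÷ LR.
Posterior odds = 0.421/(1−0.421) = 0.7271. LR = 0.65/0.33 = 1.9697.
Prior odds = 0.7271/1.9697 = 0.3691, so P(C) = 0.3691/(1+0.3691) ≈ 0.27.

P(C) = 0.27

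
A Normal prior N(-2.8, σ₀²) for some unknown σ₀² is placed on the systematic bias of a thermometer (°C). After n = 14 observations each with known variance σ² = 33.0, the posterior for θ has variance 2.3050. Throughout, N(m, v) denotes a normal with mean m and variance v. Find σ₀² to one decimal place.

σ₀² = 104.2

Posterior precision equals prior precision plus data precision: 1/σ_n² = 1/σ₀² + n/σ².
So 1/σ₀² = 1/2.3050 − 14/33.0 = 0.433839 − 0.424242 = 0.009597.
Hence σ₀² = 1/0.009597 ≈ 104.2.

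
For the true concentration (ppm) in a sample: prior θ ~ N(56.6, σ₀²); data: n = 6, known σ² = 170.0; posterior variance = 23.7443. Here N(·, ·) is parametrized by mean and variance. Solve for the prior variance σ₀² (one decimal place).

σ₀² = 146.6

For the Normal–Normal model with known σ², precisions add: τ_n = τ₀ + n/σ².
So 1/σ₀² = 1/23.7443 − 6/170.0 = 0.042115 − 0.035294 = 0.006821.
Hence σ₀² = 1/0.006821 ≈ 146.6.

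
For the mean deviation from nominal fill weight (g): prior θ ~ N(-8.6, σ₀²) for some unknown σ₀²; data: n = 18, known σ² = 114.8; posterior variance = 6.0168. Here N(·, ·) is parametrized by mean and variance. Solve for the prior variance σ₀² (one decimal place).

For the Normal–Normal model with known σ², precisions add: τ_n = τ₀ + n/σ².
So 1/σ₀² = 1/6.0168 − 18/114.8 = 0.166201 − 0.156794 = 0.009407.
Hence σ₀² = 1/0.009407 ≈ 106.3.

σ₀² = 106.3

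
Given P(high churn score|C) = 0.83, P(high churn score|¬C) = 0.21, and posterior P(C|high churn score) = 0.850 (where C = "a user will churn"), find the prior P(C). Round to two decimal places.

P(C) = 0.59

Bayes' rule in odds form gives O(C|E) = O(C)·[P(E|C)/P(E|¬C)], hence O(C) = O(C|E)/LR.
Posterior odds = 0.850/(1−0.850) = 5.6667. LR = 0.83/0.21 = 3.9524.
Prior odds = 5.6667/3.9524 = 1.4337, so P(C) = 1.4337/(1+1.4337) ≈ 0.59.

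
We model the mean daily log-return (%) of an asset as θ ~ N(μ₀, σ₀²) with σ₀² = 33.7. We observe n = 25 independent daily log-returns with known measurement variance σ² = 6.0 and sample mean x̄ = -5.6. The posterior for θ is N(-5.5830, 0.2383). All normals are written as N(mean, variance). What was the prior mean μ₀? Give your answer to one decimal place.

With known observation variance, the Normal–Normal posterior has precision τ_n = τ₀ + n/σ² and mean μ_n = (τ₀μ₀ + (n/σ²)x̄)/τ_n.
Here τ₀ = 1/33.7 = 0.029674 and τ_data = 25/6.0 = 4.166667, so τ_n = 4.196341.
Rearranging for μ₀: μ₀ = (μ_n·τ_n − τ_data·x̄)/τ₀ = (-5.5830·4.196341 − 4.166667·-5.6) / 0.029674 = -0.094837/0.029674 ≈ -3.2.

μ₀ = -3.2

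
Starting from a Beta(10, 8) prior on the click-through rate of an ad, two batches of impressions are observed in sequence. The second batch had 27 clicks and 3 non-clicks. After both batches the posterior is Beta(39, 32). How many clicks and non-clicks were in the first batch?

Sequential conjugate updates are equivalent to a single update on the pooled data, so total successes = posterior α − prior α and total failures = posterior β − prior β.
Total across both batches: 39−10=29 clicks, 32−8=24 non-clicks.
Subtract the second batch: 29−27=2 clicks and 24−3=21 non-clicks.

2 clicks and 21 non-clicks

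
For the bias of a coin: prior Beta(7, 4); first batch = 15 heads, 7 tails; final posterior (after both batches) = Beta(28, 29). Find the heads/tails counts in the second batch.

Sequential conjugate updates are equivalent to a single update on the pooled data, so total successes = posterior α − prior α and total failures = posterior β − prior β.
Total across both batches: 28−7=21 heads, 29−4=25 tails.
Subtract the first batch: 21−15=6 heads and 25−7=18 tails.

6 heads and 18 tails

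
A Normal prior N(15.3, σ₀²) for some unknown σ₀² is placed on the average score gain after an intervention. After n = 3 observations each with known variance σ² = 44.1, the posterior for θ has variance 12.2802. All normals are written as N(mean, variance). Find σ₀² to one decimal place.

σ₀² = 74.6

Posterior precision equals prior precision plus data precision: 1/σ_n² = 1/σ₀² + n/σ².
So 1/σ₀² = 1/12.2802 − 3/44.1 = 0.081432 − 0.068027 = 0.013405.
Hence σ₀² = 1/0.013405 ≈ 74.6.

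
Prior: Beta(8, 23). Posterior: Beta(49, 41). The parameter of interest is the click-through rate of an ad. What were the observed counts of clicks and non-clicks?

A Beta(α, β) prior with s successes and f failures in binomial data gives a Beta(α+s, β+f) posterior.
So s = 49 − 8 = 41 and f = 41 − 23 = 18.

41 clicks and 18 non-clicks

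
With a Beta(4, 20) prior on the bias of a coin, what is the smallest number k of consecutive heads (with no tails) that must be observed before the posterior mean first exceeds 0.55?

k = 21

After k heads and 0 tails the posterior is Beta(4+k, 20), with mean (4+k)/(4+20+k).
Set (4+k)/(24+k) > 0.55 and solve: k > (0.55·24 − 4)/(1 − 0.55) = 20.444.
The smallest integer exceeding 20.444 is 21.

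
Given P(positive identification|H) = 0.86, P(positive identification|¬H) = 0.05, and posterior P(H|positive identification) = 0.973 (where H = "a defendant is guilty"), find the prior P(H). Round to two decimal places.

P(H) = 0.68

In odds form, posterior odds = prior odds × likelihood ratio, so prior odds = posterior odds ÷ LR.
Posterior odds = 0.973/(1−0.973) = 36.0370. LR = 0.86/0.05 = 17.2000.
Prior odds = 36.0370/17.2000 = 2.0952, so P(H) = 2.0952/(1+2.0952) ≈ 0.68.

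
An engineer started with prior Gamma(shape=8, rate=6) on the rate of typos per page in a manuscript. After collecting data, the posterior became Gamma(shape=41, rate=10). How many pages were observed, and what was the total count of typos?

n = 4 pages with total 33 typos

Gamma–Poisson conjugacy: posterior shape = α + Σxᵢ, posterior rate = β + n.
Matching: Σxᵢ = 41 − 8 = 33 and n = 10 − 6 = 4.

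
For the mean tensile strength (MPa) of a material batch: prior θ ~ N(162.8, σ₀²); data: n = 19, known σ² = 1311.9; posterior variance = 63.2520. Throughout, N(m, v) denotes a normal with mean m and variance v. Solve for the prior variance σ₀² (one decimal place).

For the Normal–Normal model with known σ², precisions add: τ_n = τ₀ + n/σ².
So 1/σ₀² = 1/63.2520 − 19/1311.9 = 0.015810 − 0.014483 = 0.001327.
Hence σ₀² = 1/0.001327 ≈ 753.6.

σ₀² = 753.6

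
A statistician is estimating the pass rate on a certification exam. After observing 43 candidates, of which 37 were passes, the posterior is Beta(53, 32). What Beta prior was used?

Beta is conjugate to the binomial likelihood: posterior = Beta(α+s, β+f).
Subtract the data counts: 53−37=16, 32−6=26.

Beta(16, 26)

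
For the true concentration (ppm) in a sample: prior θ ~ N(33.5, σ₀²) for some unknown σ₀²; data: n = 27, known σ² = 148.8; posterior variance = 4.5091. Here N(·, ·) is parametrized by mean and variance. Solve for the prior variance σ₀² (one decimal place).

For the Normal–Normal model with known σ², precisions add: τ_n = τ₀ + n/σ².
So 1/σ₀² = 1/4.5091 − 27/148.8 = 0.221774 − 0.181452 = 0.040322.
Hence σ₀² = 1/0.040322 ≈ 24.8.

σ₀² = 24.8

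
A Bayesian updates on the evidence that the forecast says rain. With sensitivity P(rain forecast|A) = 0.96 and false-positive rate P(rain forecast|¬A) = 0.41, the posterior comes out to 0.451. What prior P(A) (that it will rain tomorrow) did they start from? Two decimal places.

P(A) = 0.26

Bayes' rule in odds form gives O(A|E) = O(A)·[P(E|A)/P(E|¬A)], hence O(A) = O(A|E)/LR.
Posterior odds = 0.451/(1−0.451) = 0.8215. LR = 0.96/0.41 = 2.3415.
Prior odds = 0.8215/2.3415 = 0.3508, so P(A) = 0.3508/(1+0.3508) ≈ 0.26.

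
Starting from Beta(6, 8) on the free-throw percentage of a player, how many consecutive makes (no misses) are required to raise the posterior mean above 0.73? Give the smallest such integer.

k = 16

After k makes and 0 misses the posterior is Beta(6+k, 8), with mean (6+k)/(6+8+k).
Set (6+k)/(14+k) > 0.73 and solve: k > (0.73·14 − 6)/(1 − 0.73) = 15.630.
The smallest integer exceeding 15.630 is 16, and checking k=16: (22)/(30) = 0.7333 > 0.73.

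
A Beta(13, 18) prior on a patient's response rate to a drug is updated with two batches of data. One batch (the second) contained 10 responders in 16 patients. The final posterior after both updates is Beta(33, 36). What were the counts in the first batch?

10 responders and 12 non-responders

Because Beta–binomial updating is additive in the counts, the combined data contributed (α_post−α_prior, β_post−β_prior) successes and failures.
Total across both batches: 33−13=20 responders, 36−18=18 non-responders.
Subtract the second batch: 20−10=10 responders and 18−6=12 non-responders.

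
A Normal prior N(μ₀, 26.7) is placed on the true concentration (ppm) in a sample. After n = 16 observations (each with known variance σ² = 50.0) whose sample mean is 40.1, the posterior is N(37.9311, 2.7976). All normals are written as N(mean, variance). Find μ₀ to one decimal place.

μ₀ = 19.4

The posterior mean is a precision-weighted average: μ_n = (τ₀μ₀ + τ_data·x̄)/(τ₀+τ_data), with τ₀=1/σ₀² and τ_data=n/σ².
Here τ₀ = 1/26.7 = 0.037453 and τ_data = 16/50.0 = 0.320000, so τ_n = 0.357453.
Rearranging for μ₀: μ₀ = (μ_n·τ_n − τ_data·x̄)/τ₀ = (37.9311·0.357453 − 0.320000·40.1) / 0.037453 = 0.726585/0.037453 ≈ 19.4.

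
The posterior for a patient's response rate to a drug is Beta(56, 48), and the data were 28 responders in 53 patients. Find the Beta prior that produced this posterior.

Beta(28, 23)

Under Beta–binomial conjugacy the posterior parameters are (a+s, b+f).
So a = 56 − 28 = 28 and b = 48 − 25 = 23.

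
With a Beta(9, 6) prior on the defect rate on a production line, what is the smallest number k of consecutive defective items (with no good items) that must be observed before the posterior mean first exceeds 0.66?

k = 3

After k defective items and 0 good items the posterior is Beta(9+k, 6), with mean (9+k)/(9+6+k).
Set (9+k)/(15+k) > 0.66 and solve: k > (0.66·15 − 9)/(1 − 0.66) = 2.647.
The smallest integer exceeding 2.647 is 3.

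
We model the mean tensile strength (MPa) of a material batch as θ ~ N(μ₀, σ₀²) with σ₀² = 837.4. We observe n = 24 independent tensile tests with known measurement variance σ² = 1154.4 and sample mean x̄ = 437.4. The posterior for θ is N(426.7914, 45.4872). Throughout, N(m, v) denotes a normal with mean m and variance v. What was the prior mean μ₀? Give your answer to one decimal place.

μ₀ = 242.1

With known observation variance, the Normal–Normal posterior has precision τ_n = τ₀ + n/σ² and mean μ_n = (τ₀μ₀ + (n/σ²)x̄)/τ_n.
Here τ₀ = 1/837.4 = 0.001194 and τ_data = 24/1154.4 = 0.020790, so τ_n = 0.021984.
Rearranging for μ₀: μ₀ = (μ_n·τ_n − τ_data·x̄)/τ₀ = (426.7914·0.021984 − 0.020790·437.4) / 0.001194 = 0.289036/0.001194 ≈ 242.1.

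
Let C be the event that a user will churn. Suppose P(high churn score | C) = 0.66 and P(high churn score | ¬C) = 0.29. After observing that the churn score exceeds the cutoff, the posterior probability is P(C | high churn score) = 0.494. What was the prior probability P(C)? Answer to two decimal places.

Bayes' rule in odds form gives O(C|E) = O(C)·[P(E|C)/P(E|¬C)], hence O(C) = O(C|E)/LR.
Posterior odds = 0.494/(1−0.494) = 0.9763. LR = 0.66/0.29 = 2.2759.
Prior odds = 0.9763/2.2759 = 0.4290, so P(C) = 0.4290/(1+0.4290) ≈ 0.30.

P(C) = 0.30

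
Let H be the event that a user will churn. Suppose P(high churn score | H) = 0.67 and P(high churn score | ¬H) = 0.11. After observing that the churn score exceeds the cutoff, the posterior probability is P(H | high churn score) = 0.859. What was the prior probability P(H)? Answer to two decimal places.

In odds form, posterior odds = prior odds × likelihood ratio, so prior odds = posterior odds ÷ LR.
Posterior odds = 0.859/(1−0.859) = 6.0922. LR = 0.67/0.11 = 6.0909.
Prior odds = 6.0922/6.0909 = 1.0002, so P(H) = 1.0002/(1+1.0002) ≈ 0.50.

P(H) = 0.50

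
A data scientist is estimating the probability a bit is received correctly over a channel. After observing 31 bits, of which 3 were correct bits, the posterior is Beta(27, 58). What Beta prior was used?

Beta is conjugate to the binomial likelihood: posterior = Beta(a+s, b+f).
Subtract the data counts: 27−3=24, 58−28=30.

Beta(24, 30)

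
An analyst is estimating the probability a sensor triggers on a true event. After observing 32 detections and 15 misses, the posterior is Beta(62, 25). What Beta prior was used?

Beta(30, 10)

A Beta(α, β) prior with s successes and f failures in binomial data gives a Beta(α+s, β+f) posterior.
Subtract the data counts: 62−32=30, 25−15=10.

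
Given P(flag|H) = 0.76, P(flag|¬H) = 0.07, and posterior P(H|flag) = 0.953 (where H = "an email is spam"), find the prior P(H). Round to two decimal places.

In odds form, posterior odds = prior odds × likelihood ratio, so prior odds = posterior odds ÷ LR.
Posterior odds = 0.953/(1−0.953) = 20.2766. LR = 0.76/0.07 = 10.8571.
Prior odds = 20.2766/10.8571 = 1.8676, so P(H) = 1.8676/(1+1.8676) ≈ 0.65.

P(H) = 0.65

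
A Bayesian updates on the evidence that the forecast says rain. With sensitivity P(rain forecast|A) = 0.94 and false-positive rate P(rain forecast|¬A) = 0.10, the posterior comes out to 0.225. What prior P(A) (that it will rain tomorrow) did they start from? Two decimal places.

P(A) = 0.03

Bayes' rule in odds form gives O(A|E) = O(A)·[P(E|A)/P(E|¬A)], hence O(A) = O(A|E)/LR.
Posterior odds = 0.225/(1−0.225) = 0.2903. LR = 0.94/0.10 = 9.4000.
Prior odds = 0.2903/9.4000 = 0.0309, so P(A) = 0.0309/(1+0.0309) ≈ 0.03.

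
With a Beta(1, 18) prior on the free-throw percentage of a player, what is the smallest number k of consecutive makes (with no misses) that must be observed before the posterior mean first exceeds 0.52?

After k makes and 0 misses the posterior is Beta(1+k, 18), with mean (1+k)/(1+18+k).
Set (1+k)/(19+k) > 0.52 and solve: k > (0.52·19 − 1)/(1 − 0.52) = 18.500.
The smallest integer exceeding 18.500 is 19.

k = 19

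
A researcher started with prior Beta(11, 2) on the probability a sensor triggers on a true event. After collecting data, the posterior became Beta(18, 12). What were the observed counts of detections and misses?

7 detections and 10 misses

Under Beta–binomial conjugacy the posterior parameters are (a+s, b+f).
Match parameters: s=18−11=7, f=12−2=10.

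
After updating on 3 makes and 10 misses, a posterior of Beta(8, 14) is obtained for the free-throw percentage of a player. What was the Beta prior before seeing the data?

Beta(5, 4)

Beta is conjugate to the binomial likelihood: posterior = Beta(α+s, β+f).
So α = 8 − 3 = 5 and β = 14 − 10 = 4.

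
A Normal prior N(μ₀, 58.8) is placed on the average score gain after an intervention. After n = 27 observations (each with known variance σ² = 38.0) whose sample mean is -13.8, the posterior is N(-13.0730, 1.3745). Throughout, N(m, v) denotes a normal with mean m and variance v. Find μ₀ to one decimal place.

With known observation variance, the Normal–Normal posterior has precision τ_n = τ₀ + n/σ² and mean μ_n = (τ₀μ₀ + (n/σ²)x̄)/τ_n.
Here τ₀ = 1/58.8 = 0.017007 and τ_data = 27/38.0 = 0.710526, so τ_n = 0.727533.
Rearranging for μ₀: μ₀ = (μ_n·τ_n − τ_data·x̄)/τ₀ = (-13.0730·0.727533 − 0.710526·-13.8) / 0.017007 = 0.294220/0.017007 ≈ 17.3.

μ₀ = 17.3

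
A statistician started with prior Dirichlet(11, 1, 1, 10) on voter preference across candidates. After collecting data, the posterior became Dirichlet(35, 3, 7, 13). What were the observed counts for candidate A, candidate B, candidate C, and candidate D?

counts (24, 2, 6, 3)

For a Dirichlet(α) prior with multinomial counts c, the posterior is Dirichlet(α + c) componentwise.
Counts are posterior − prior componentwise: 35−11=24, 3−1=2, 7−1=6, 13−10=3.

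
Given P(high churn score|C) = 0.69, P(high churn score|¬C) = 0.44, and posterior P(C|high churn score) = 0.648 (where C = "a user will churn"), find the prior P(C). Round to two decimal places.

In odds form, posterior odds = prior odds × likelihood ratio, so prior odds = posterior odds ÷ LR.
Posterior odds = 0.648/(1−0.648) = 1.8409. LR = 0.69/0.44 = 1.5682.
Prior odds = 1.8409/1.5682 = 1.1739, so P(C) = 1.1739/(1+1.1739) ≈ 0.54.

P(C) = 0.54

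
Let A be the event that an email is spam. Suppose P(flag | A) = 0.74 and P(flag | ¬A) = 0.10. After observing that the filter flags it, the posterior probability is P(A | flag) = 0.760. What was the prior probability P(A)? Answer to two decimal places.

P(A) = 0.30

In odds form, posterior odds = prior odds × likelihood ratio, so prior odds = posterior odds ÷ LR.
Posterior odds = 0.760/(1−0.760) = 3.1667. LR = 0.74/0.10 = 7.4000.
Prior odds = 3.1667/7.4000 = 0.4279, so P(A) = 0.4279/(1+0.4279) ≈ 0.30.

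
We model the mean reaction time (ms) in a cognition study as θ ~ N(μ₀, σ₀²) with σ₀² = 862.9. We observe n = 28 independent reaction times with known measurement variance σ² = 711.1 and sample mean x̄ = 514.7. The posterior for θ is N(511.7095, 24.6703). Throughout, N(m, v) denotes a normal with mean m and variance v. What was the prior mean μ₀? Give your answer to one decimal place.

μ₀ = 410.1

With known observation variance, the Normal–Normal posterior has precision τ_n = τ₀ + n/σ² and mean μ_n = (τ₀μ₀ + (n/σ²)x̄)/τ_n.
Here τ₀ = 1/862.9 = 0.001159 and τ_data = 28/711.1 = 0.039376, so τ_n = 0.040535.
Rearranging for μ₀: μ₀ = (μ_n·τ_n − τ_data·x̄)/τ₀ = (511.7095·0.040535 − 0.039376·514.7) / 0.001159 = 0.475317/0.001159 ≈ 410.1.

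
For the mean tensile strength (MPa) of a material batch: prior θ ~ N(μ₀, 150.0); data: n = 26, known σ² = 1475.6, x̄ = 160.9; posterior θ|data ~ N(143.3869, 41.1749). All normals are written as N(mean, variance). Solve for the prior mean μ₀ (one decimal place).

μ₀ = 97.1

With known observation variance, the Normal–Normal posterior has precision τ_n = τ₀ + n/σ² and mean μ_n = (τ₀μ₀ + (n/σ²)x̄)/τ_n.
Here τ₀ = 1/150.0 = 0.006667 and τ_data = 26/1475.6 = 0.017620, so τ_n = 0.024287.
Rearranging for μ₀: μ₀ = (μ_n·τ_n − τ_data·x̄)/τ₀ = (143.3869·0.024287 − 0.017620·160.9) / 0.006667 = 0.647380/0.006667 ≈ 97.1.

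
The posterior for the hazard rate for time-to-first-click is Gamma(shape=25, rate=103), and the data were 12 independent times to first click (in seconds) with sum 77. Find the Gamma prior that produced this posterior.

Gamma(shape=13, rate=26)

Gamma–exponential conjugacy: posterior shape = α + n, posterior rate = β + Σtᵢ.
So α = 25 − 12 = 13 and β = 103 − 77 = 26.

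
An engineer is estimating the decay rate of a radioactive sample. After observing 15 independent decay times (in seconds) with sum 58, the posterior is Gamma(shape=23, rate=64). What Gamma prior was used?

Gamma–exponential conjugacy: posterior shape = α + n, posterior rate = β + Σtᵢ.
So α = 23 − 15 = 8 and β = 64 − 58 = 6.

Gamma(shape=8, rate=6)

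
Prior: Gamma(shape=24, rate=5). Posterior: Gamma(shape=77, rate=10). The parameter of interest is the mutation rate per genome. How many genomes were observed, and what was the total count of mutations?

A Gamma(α, β) prior (rate parametrization) on a Poisson rate with n observations summing to S gives posterior Gamma(α+S, β+n).
Matching: Σxᵢ = 77 − 24 = 53 and n = 10 − 5 = 5.

n = 5 genomes with total 53 mutations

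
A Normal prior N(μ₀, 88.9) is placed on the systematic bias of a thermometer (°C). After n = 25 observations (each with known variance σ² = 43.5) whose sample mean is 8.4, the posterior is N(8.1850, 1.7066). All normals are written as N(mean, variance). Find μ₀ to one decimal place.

With known observation variance, the Normal–Normal posterior has precision τ_n = τ₀ + n/σ² and mean μ_n = (τ₀μ₀ + (n/σ²)x̄)/τ_n.
Here τ₀ = 1/88.9 = 0.011249 and τ_data = 25/43.5 = 0.574713, so τ_n = 0.585962.
Rearranging for μ₀: μ₀ = (μ_n·τ_n − τ_data·x̄)/τ₀ = (8.1850·0.585962 − 0.574713·8.4) / 0.011249 = -0.031490/0.011249 ≈ -2.8.

μ₀ = -2.8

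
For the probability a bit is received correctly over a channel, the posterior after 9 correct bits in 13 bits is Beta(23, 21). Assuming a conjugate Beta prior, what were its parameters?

A Beta(a, b) prior with s successes and f failures in binomial data gives a Beta(a+s, b+f) posterior.
So a = 23 − 9 = 14 and b = 21 − 4 = 17.

Beta(14, 17)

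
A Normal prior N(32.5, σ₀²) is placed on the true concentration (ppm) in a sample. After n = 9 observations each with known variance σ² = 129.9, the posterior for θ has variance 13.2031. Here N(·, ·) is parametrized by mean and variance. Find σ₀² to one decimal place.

For the Normal–Normal model with known σ², precisions add: τ_n = τ₀ + n/σ².
So 1/σ₀² = 1/13.2031 − 9/129.9 = 0.075740 − 0.069284 = 0.006456.
Hence σ₀² = 1/0.006456 ≈ 154.9.

σ₀² = 154.9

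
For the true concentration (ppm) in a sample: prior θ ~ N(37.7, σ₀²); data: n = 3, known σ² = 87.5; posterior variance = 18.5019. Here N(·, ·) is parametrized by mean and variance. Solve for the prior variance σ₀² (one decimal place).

Posterior precision equals prior precision plus data precision: 1/σ_n² = 1/σ₀² + n/σ².
So 1/σ₀² = 1/18.5019 − 3/87.5 = 0.054049 − 0.034286 = 0.019763.
Hence σ₀² = 1/0.019763 ≈ 50.6.

σ₀² = 50.6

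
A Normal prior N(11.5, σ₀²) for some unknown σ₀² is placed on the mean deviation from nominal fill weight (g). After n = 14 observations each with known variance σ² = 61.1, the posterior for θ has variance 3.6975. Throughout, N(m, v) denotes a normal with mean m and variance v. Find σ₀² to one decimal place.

σ₀² = 24.2

Posterior precision equals prior precision plus data precision: 1/σ_n² = 1/σ₀² + n/σ².
So 1/σ₀² = 1/3.6975 − 14/61.1 = 0.270453 − 0.229133 = 0.041320.
Hence σ₀² = 1/0.041320 ≈ 24.2.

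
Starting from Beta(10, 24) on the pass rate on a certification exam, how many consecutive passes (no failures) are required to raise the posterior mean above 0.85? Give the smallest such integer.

After k passes and 0 failures the posterior is Beta(10+k, 24), with mean (10+k)/(10+24+k).
Set (10+k)/(34+k) > 0.85 and solve: k > (0.85·34 − 10)/(1 − 0.85) = 126.000.
The smallest integer exceeding 126.000 is 127.

k = 127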